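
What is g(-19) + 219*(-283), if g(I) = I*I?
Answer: -61616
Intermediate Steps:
g(I) = I²
g(-19) + 219*(-283) = (-19)² + 219*(-283) = 361 - 61977 = -61616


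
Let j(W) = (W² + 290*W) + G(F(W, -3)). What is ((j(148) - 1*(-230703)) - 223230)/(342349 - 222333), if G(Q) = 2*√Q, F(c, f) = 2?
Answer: 72297/120016 + √2/60008 ≈ 0.60242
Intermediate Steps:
j(W) = W² + 2*√2 + 290*W (j(W) = (W² + 290*W) + 2*√2 = W² + 2*√2 + 290*W)
((j(148) - 1*(-230703)) - 223230)/(342349 - 222333) = (((148² + 2*√2 + 290*148) - 1*(-230703)) - 223230)/(342349 - 222333) = (((21904 + 2*√2 + 42920) + 230703) - 223230)/120016 = (((64824 + 2*√2) + 230703) - 223230)*(1/120016) = ((295527 + 2*√2) - 223230)*(1/120016) = (72297 + 2*√2)*(1/120016) = 72297/120016 + √2/60008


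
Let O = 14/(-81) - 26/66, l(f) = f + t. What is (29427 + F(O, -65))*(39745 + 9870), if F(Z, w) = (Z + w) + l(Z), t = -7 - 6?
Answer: 1297380104635/891 ≈ 1.4561e+9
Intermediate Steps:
t = -13
l(f) = -13 + f (l(f) = f - 13 = -13 + f)
O = -505/891 (O = 14*(-1/81) - 26*1/66 = -14/81 - 13/33 = -505/891 ≈ -0.56678)
F(Z, w) = -13 + w + 2*Z (F(Z, w) = (Z + w) + (-13 + Z) = -13 + w + 2*Z)
(29427 + F(O, -65))*(39745 + 9870) = (29427 + (-13 - 65 + 2*(-505/891)))*(39745 + 9870) = (29427 + (-13 - 65 - 1010/891))*49615 = (29427 - 70508/891)*49615 = (26148949/891)*49615 = 1297380104635/891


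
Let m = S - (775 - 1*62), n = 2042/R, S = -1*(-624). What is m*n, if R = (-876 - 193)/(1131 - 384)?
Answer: 135758286/1069 ≈ 1.2700e+5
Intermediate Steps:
R = -1069/747 ≈ -1.4311
S = 624
n = -1525374/1069 (n = 2042/(-1069/747) = 2042*(-747/1069) = -1525374/1069 ≈ -1426.9)
m = -89 (m = 624 - (775 - 1*62) = 624 - (775 - 62) = 624 - 1*713 = 624 - 713 = -89)
m*n = -89*(-1525374/1069) = 135758286/1069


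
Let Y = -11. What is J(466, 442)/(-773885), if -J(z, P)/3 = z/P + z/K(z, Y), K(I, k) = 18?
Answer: 10718/102617151 ≈ 0.00010445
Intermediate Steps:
J(z, P) = -z/6 - 3*z/P (J(z, P) = -3*(z/P + z/18) = -3*(z/18 + z/P) = -z/6 - 3*z/P)
J(466, 442)/(-773885) = ((⅙)*466*(-18 - 1*442)/442)/(-773885) = ((⅙)*466*(1/442)*(-18 - 442))*(-1/773885) = ((⅙)*466*(1/442)*(-460))*(-1/773885) = -53590/663*(-1/773885) = 10718/102617151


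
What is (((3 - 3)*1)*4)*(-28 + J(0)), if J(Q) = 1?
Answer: 0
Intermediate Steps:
(((3 - 3)*1)*4)*(-28 + J(0)) = (((3 - 3)*1)*4)*(-28 + 1) = ((0*1)*4)*(-27) = (0*4)*(-27) = 0*(-27) = 0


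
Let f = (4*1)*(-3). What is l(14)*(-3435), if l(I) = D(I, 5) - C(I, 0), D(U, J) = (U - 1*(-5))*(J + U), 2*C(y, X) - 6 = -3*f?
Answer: -1167900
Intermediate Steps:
f = -12 (f = 4*(-3) = -12)
C(y, X) = 21 (C(y, X) = 3 + (-3*(-12))/2 = 3 + (1/2)*36 = 3 + 18 = 21)
D(U, J) = (5 + U)*(J + U) (D(U, J) = (U + 5)*(J + U) = (5 + U)*(J + U))
l(I) = 4 + I**2 + 10*I (l(I) = (I**2 + 5*5 + 5*I + 5*I) - 1*21 = (I**2 + 25 + 5*I + 5*I) - 21 = (25 + I**2 + 10*I) - 21 = 4 + I**2 + 10*I)
l(14)*(-3435) = (4 + 14**2 + 10*14)*(-3435) = (4 + 196 + 140)*(-3435) = 340*(-3435) = -1167900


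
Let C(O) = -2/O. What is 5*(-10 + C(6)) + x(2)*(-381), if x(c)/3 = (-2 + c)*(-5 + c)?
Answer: -155/3 ≈ -51.667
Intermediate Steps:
x(c) = 3*(-5 + c)*(-2 + c) (x(c) = 3*((-2 + c)*(-5 + c)) = 3*((-5 + c)*(-2 + c)) = 3*(-5 + c)*(-2 + c))
5*(-10 + C(6)) + x(2)*(-381) = 5*(-10 - 2/6) + (30 - 21*2 + 3*2²)*(-381) = 5*(-10 - 2*⅙) + (30 - 42 + 3*4)*(-381) = 5*(-10 - ⅓) + (30 - 42 + 12)*(-381) = 5*(-31/3) + 0*(-381) = -155/3 + 0 = -155/3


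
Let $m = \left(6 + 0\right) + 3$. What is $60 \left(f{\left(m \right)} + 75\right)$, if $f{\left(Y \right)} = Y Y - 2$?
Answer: $9240$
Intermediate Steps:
$m = 9$ ($m = 6 + 3 = 9$)
$f{\left(Y \right)} = -2 + Y^{2}$ ($f{\left(Y \right)} = Y^{2} - 2 = -2 + Y^{2}$)
$60 \left(f{\left(m \right)} + 75\right) = 60 \left(\left(-2 + 9^{2}\right) + 75\right) = 60 \left(\left(-2 + 81\right) + 75\right) = 60 \left(79 + 75\right) = 60 \cdot 154 = 9240$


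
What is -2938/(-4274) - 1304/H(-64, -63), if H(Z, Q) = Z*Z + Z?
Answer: 392045/1077048 ≈ 0.36400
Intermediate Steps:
H(Z, Q) = Z + Z² (H(Z, Q) = Z² + Z = Z + Z²)
-2938/(-4274) - 1304/H(-64, -63) = -2938/(-4274) - 1304*(-1/(64*(1 - 64))) = -2938*(-1/4274) - 1304/((-64*(-63))) = 1469/2137 - 1304/4032 = 1469/2137 - 1304*1/4032 = 1469/2137 - 163/504 = 392045/1077048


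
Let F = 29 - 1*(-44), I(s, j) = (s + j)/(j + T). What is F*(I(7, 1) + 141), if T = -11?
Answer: 51173/5 ≈ 10235.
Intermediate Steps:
I(s, j) = (j + s)/(-11 + j) (I(s, j) = (s + j)/(j - 11) = (j + s)/(-11 + j))
F = 73 (F = 29 + 44 = 73)
F*(I(7, 1) + 141) = 73*((1 + 7)/(-11 + 1) + 141) = 73*(8/(-10) + 141) = 73*(-1/10*8 + 141) = 73*(-4/5 + 141) = 73*(701/5) = 51173/5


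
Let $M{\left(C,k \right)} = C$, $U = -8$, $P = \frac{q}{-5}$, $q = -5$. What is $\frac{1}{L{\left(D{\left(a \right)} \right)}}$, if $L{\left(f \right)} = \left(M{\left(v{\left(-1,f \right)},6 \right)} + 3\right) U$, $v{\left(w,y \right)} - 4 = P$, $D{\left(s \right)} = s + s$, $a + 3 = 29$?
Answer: $- \frac{1}{64} \approx -0.015625$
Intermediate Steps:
$a = 26$ ($a = -3 + 29 = 26$)
$P = 1$ ($P = - \frac{5}{-5} = \left(-5\right) \left(- \frac{1}{5}\right) = 1$)
$D{\left(s \right)} = 2 s$
$v{\left(w,y \right)} = 5$ ($v{\left(w,y \right)} = 4 + 1 = 5$)
$L{\left(f \right)} = -64$ ($L{\left(f \right)} = \left(5 + 3\right) \left(-8\right) = 8 \left(-8\right) = -64$)
$\frac{1}{L{\left(D{\left(a \right)} \right)}} = \frac{1}{-64} = - \frac{1}{64}$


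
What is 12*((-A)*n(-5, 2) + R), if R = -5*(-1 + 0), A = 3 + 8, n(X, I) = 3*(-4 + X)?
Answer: 3624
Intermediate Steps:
n(X, I) = -12 + 3*X
A = 11
R = 5 (R = -5*(-1) = 5)
12*((-A)*n(-5, 2) + R) = 12*((-1*11)*(-12 + 3*(-5)) + 5) = 12*(-11*(-12 - 15) + 5) = 12*(-11*(-27) + 5) = 12*(297 + 5) = 12*302 = 3624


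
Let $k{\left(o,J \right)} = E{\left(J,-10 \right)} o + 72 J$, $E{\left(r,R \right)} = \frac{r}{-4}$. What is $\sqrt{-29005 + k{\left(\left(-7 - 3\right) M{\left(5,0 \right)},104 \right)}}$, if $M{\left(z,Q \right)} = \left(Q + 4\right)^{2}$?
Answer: $i \sqrt{17357} \approx 131.75 i$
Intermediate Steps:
$E{\left(r,R \right)} = - \frac{r}{4}$
$M{\left(z,Q \right)} = \left(4 + Q\right)^{2}$
$k{\left(o,J \right)} = 72 J - \frac{J o}{4}$ ($k{\left(o,J \right)} = - \frac{J}{4} o + 72 J = - \frac{J o}{4} + 72 J = 72 J - \frac{J o}{4}$)
$\sqrt{-29005 + k{\left(\left(-7 - 3\right) M{\left(5,0 \right)},104 \right)}} = \sqrt{-29005 + \frac{1}{4} \cdot 104 \left(288 - \left(-7 - 3\right) \left(4 + 0\right)^{2}\right)} = \sqrt{-29005 + \frac{1}{4} \cdot 104 \left(288 - - 10 \cdot 4^{2}\right)} = \sqrt{-29005 + \frac{1}{4} \cdot 104 \left(288 - \left(-10\right) 16\right)} = \sqrt{-29005 + \frac{1}{4} \cdot 104 \left(288 - -160\right)} = \sqrt{-29005 + \frac{1}{4} \cdot 104 \left(288 + 160\right)} = \sqrt{-29005 + \frac{1}{4} \cdot 104 \cdot 448} = \sqrt{-29005 + 11648} = \sqrt{-17357} = i \sqrt{17357}$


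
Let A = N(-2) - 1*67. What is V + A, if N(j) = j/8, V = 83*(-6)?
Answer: -2261/4 ≈ -565.25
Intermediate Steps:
V = -498
N(j) = j/8 (N(j) = j*(1/8) = j/8)
A = -269/4 (A = (1/8)*(-2) - 1*67 = -1/4 - 67 = -269/4 ≈ -67.250)
V + A = -498 - 269/4 = -2261/4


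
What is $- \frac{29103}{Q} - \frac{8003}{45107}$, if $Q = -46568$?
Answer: $\frac{940065317}{2100542776} \approx 0.44753$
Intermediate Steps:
$- \frac{29103}{Q} - \frac{8003}{45107} = - \frac{29103}{-46568} - \frac{8003}{45107} = \left(-29103\right) \left(- \frac{1}{46568}\right) - \frac{8003}{45107} = \frac{29103}{46568} - \frac{8003}{45107} = \frac{940065317}{2100542776}$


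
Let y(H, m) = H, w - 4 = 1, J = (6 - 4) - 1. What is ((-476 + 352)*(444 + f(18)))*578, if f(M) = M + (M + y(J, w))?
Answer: -34474232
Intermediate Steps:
J = 1 (J = 2 - 1 = 1)
w = 5 (w = 4 + 1 = 5)
f(M) = 1 + 2*M (f(M) = M + (M + 1) = M + (1 + M) = 1 + 2*M)
((-476 + 352)*(444 + f(18)))*578 = ((-476 + 352)*(444 + (1 + 2*18)))*578 = -124*(444 + (1 + 36))*578 = -124*(444 + 37)*578 = -124*481*578 = -59644*578 = -34474232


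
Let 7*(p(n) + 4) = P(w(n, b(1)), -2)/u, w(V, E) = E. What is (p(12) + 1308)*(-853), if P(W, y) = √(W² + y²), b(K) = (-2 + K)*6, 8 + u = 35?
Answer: -1112312 - 1706*√10/189 ≈ -1.1123e+6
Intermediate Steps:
u = 27 (u = -8 + 35 = 27)
b(K) = -12 + 6*K
p(n) = -4 + 2*√10/189 (p(n) = -4 + (√((-12 + 6*1)² + (-2)²)/27)/7 = -4 + (√((-12 + 6)² + 4)*(1/27))/7 = -4 + (√((-6)² + 4)*(1/27))/7 = -4 + (√(36 + 4)*(1/27))/7 = -4 + (√40*(1/27))/7 = -4 + ((2*√10)*(1/27))/7 = -4 + (2*√10/27)/7 = -4 + 2*√10/189)
(p(12) + 1308)*(-853) = ((-4 + 2*√10/189) + 1308)*(-853) = (1304 + 2*√10/189)*(-853) = -1112312 - 1706*√10/189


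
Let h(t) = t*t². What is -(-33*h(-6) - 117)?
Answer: -7011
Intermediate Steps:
h(t) = t³
-(-33*h(-6) - 117) = -(-33*(-6)³ - 117) = -(-33*(-216) - 117) = -(7128 - 117) = -1*7011 = -7011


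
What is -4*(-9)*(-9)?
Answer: -324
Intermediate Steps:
-4*(-9)*(-9) = 36*(-9) = -324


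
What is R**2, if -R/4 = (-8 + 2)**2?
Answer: 20736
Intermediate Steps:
R = -144 (R = -4*(-8 + 2)**2 = -4*(-6)**2 = -4*36 = -144)
R**2 = (-144)**2 = 20736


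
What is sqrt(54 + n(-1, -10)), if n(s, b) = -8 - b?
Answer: 2*sqrt(14) ≈ 7.4833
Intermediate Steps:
sqrt(54 + n(-1, -10)) = sqrt(54 + (-8 - 1*(-10))) = sqrt(54 + (-8 + 10)) = sqrt(54 + 2) = sqrt(56) = 2*sqrt(14)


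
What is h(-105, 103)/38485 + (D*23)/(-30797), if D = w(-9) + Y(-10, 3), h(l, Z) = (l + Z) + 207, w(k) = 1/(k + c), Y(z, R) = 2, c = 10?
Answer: 31808/10306283 ≈ 0.0030863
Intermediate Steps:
w(k) = 1/(10 + k) (w(k) = 1/(k + 10) = 1/(10 + k))
h(l, Z) = 207 + Z + l (h(l, Z) = (Z + l) + 207 = 207 + Z + l)
D = 3 (D = 1/(10 - 9) + 2 = 1/1 + 2 = 1 + 2 = 3)
h(-105, 103)/38485 + (D*23)/(-30797) = (207 + 103 - 105)/38485 + (3*23)/(-30797) = 205*(1/38485) + 69*(-1/30797) = 41/7697 - 3/1339 = 31808/10306283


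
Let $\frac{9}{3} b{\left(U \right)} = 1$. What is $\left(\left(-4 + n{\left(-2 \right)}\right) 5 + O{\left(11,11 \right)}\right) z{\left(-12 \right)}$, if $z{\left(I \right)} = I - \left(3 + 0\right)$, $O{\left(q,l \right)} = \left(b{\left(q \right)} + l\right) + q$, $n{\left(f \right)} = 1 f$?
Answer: $115$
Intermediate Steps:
$n{\left(f \right)} = f$
$b{\left(U \right)} = \frac{1}{3}$ ($b{\left(U \right)} = \frac{1}{3} \cdot 1 = \frac{1}{3}$)
$O{\left(q,l \right)} = \frac{1}{3} + l + q$ ($O{\left(q,l \right)} = \left(\frac{1}{3} + l\right) + q = \frac{1}{3} + l + q$)
$z{\left(I \right)} = -3 + I$ ($z{\left(I \right)} = I - 3 = -3 + I$)
$\left(\left(-4 + n{\left(-2 \right)}\right) 5 + O{\left(11,11 \right)}\right) z{\left(-12 \right)} = \left(\left(-4 - 2\right) 5 + \left(\frac{1}{3} + 11 + 11\right)\right) \left(-3 - 12\right) = \left(\left(-6\right) 5 + \frac{67}{3}\right) \left(-15\right) = \left(-30 + \frac{67}{3}\right) \left(-15\right) = \left(- \frac{23}{3}\right) \left(-15\right) = 115$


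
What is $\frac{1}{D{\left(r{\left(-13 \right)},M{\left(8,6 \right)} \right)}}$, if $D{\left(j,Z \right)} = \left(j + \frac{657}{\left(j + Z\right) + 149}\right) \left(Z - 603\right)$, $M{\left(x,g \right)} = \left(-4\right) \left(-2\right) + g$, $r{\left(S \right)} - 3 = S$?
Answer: $\frac{17}{57133} \approx 0.00029755$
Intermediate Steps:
$r{\left(S \right)} = 3 + S$
$M{\left(x,g \right)} = 8 + g$
$D{\left(j,Z \right)} = \left(-603 + Z\right) \left(j + \frac{657}{149 + Z + j}\right)$ ($D{\left(j,Z \right)} = \left(j + \frac{657}{\left(Z + j\right) + 149}\right) \left(-603 + Z\right) = \left(j + \frac{657}{149 + Z + j}\right) \left(-603 + Z\right) = \left(-603 + Z\right) \left(j + \frac{657}{149 + Z + j}\right)$)
$\frac{1}{D{\left(r{\left(-13 \right)},M{\left(8,6 \right)} \right)}} = \frac{1}{\frac{1}{149 + \left(8 + 6\right) + \left(3 - 13\right)} \left(-396171 - 89847 \left(3 - 13\right) - 603 \left(3 - 13\right)^{2} + 657 \left(8 + 6\right) + \left(8 + 6\right) \left(3 - 13\right)^{2} + \left(3 - 13\right) \left(8 + 6\right)^{2} - 454 \left(8 + 6\right) \left(3 - 13\right)\right)} = \frac{1}{\frac{1}{149 + 14 - 10} \left(-396171 - -898470 - 603 \left(-10\right)^{2} + 657 \cdot 14 + 14 \left(-10\right)^{2} - 10 \cdot 14^{2} - 6356 \left(-10\right)\right)} = \frac{1}{\frac{1}{153} \left(-396171 + 898470 - 60300 + 9198 + 14 \cdot 100 - 1960 + 63560\right)} = \frac{1}{\frac{1}{153} \left(-396171 + 898470 - 60300 + 9198 + 1400 - 1960 + 63560\right)} = \frac{1}{\frac{1}{153} \cdot 514197} = \frac{1}{\frac{57133}{17}} = \frac{17}{57133}$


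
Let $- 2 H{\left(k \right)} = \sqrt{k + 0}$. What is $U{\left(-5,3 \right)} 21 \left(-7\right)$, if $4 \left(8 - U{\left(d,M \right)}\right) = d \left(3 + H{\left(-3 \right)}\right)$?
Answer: $- \frac{6909}{4} + \frac{735 i \sqrt{3}}{8} \approx -1727.3 + 159.13 i$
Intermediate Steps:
$H{\left(k \right)} = - \frac{\sqrt{k}}{2}$ ($H{\left(k \right)} = - \frac{\sqrt{k + 0}}{2} = - \frac{\sqrt{k}}{2}$)
$U{\left(d,M \right)} = 8 - \frac{d \left(3 - \frac{i \sqrt{3}}{2}\right)}{4}$ ($U{\left(d,M \right)} = 8 - \frac{d \left(3 - \frac{\sqrt{-3}}{2}\right)}{4} = 8 - \frac{d \left(3 - \frac{i \sqrt{3}}{2}\right)}{4}$)
$U{\left(-5,3 \right)} 21 \left(-7\right) = \left(8 - - \frac{15}{4} + \frac{1}{8} i \left(-5\right) \sqrt{3}\right) 21 \left(-7\right) = \left(8 + \frac{15}{4} - \frac{5 i \sqrt{3}}{8}\right) 21 \left(-7\right) = \left(\frac{47}{4} - \frac{5 i \sqrt{3}}{8}\right) 21 \left(-7\right) = \left(\frac{987}{4} - \frac{105 i \sqrt{3}}{8}\right) \left(-7\right) = - \frac{6909}{4} + \frac{735 i \sqrt{3}}{8}$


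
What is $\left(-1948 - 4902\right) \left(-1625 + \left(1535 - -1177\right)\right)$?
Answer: $-7445950$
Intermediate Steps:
$\left(-1948 - 4902\right) \left(-1625 + \left(1535 - -1177\right)\right) = - 6850 \left(-1625 + \left(1535 + 1177\right)\right) = - 6850 \left(-1625 + 2712\right) = \left(-6850\right) 1087 = -7445950$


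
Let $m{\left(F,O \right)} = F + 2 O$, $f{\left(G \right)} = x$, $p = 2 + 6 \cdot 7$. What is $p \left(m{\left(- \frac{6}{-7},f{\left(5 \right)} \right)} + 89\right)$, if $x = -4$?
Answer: $\frac{25212}{7} \approx 3601.7$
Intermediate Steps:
$p = 44$ ($p = 2 + 42 = 44$)
$f{\left(G \right)} = -4$
$p \left(m{\left(- \frac{6}{-7},f{\left(5 \right)} \right)} + 89\right) = 44 \left(\left(- \frac{6}{-7} + 2 \left(-4\right)\right) + 89\right) = 44 \left(\left(\left(-6\right) \left(- \frac{1}{7}\right) - 8\right) + 89\right) = 44 \left(\left(\frac{6}{7} - 8\right) + 89\right) = 44 \left(- \frac{50}{7} + 89\right) = 44 \cdot \frac{573}{7} = \frac{25212}{7}$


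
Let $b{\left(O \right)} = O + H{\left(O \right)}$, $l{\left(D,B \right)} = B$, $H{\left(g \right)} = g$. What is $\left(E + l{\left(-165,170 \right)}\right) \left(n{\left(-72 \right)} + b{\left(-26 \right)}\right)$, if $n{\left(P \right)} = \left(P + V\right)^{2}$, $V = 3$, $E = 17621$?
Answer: $83777819$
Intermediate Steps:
$b{\left(O \right)} = 2 O$ ($b{\left(O \right)} = O + O = 2 O$)
$n{\left(P \right)} = \left(3 + P\right)^{2}$ ($n{\left(P \right)} = \left(P + 3\right)^{2} = \left(3 + P\right)^{2}$)
$\left(E + l{\left(-165,170 \right)}\right) \left(n{\left(-72 \right)} + b{\left(-26 \right)}\right) = \left(17621 + 170\right) \left(\left(3 - 72\right)^{2} + 2 \left(-26\right)\right) = 17791 \left(\left(-69\right)^{2} - 52\right) = 17791 \left(4761 - 52\right) = 17791 \cdot 4709 = 83777819$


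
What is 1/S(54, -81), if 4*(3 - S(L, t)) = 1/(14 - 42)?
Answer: 112/337 ≈ 0.33234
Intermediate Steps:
S(L, t) = 337/112 (S(L, t) = 3 - 1/(4*(14 - 42)) = 3 - ¼/(-28) = 3 - ¼*(-1/28) = 3 + 1/112 = 337/112)
1/S(54, -81) = 1/(337/112) = 112/337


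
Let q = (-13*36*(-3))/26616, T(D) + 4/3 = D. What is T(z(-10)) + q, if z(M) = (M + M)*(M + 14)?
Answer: -540841/6654 ≈ -81.281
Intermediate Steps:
z(M) = 2*M*(14 + M) (z(M) = (2*M)*(14 + M) = 2*M*(14 + M))
T(D) = -4/3 + D
q = 117/2218 (q = -468*(-3)*(1/26616) = 1404*(1/26616) = 117/2218 ≈ 0.052750)
T(z(-10)) + q = (-4/3 + 2*(-10)*(14 - 10)) + 117/2218 = (-4/3 + 2*(-10)*4) + 117/2218 = (-4/3 - 80) + 117/2218 = -244/3 + 117/2218 = -540841/6654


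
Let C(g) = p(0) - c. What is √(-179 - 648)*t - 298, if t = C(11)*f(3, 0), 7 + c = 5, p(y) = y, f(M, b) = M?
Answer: -298 + 6*I*√827 ≈ -298.0 + 172.55*I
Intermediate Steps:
c = -2 (c = -7 + 5 = -2)
C(g) = 2 (C(g) = 0 - 1*(-2) = 0 + 2 = 2)
t = 6 (t = 2*3 = 6)
√(-179 - 648)*t - 298 = √(-179 - 648)*6 - 298 = √(-827)*6 - 298 = (I*√827)*6 - 298 = 6*I*√827 - 298 = -298 + 6*I*√827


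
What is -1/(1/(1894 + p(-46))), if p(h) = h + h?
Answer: -1802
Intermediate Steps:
p(h) = 2*h
-1/(1/(1894 + p(-46))) = -1/(1/(1894 + 2*(-46))) = -1/(1/(1894 - 92)) = -1/(1/1802) = -1/1/1802 = -1*1802 = -1802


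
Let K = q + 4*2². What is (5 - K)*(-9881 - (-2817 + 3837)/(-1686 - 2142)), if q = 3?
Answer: 44127356/319 ≈ 1.3833e+5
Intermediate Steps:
K = 19 (K = 3 + 4*2² = 3 + 4*4 = 3 + 16 = 19)
(5 - K)*(-9881 - (-2817 + 3837)/(-1686 - 2142)) = (5 - 1*19)*(-9881 - (-2817 + 3837)/(-1686 - 2142)) = (5 - 19)*(-9881 - 1020/(-3828)) = -14*(-9881 - 1020*(-1)/3828) = -14*(-9881 - 1*(-85/319)) = -14*(-9881 + 85/319) = -14*(-3151954/319) = 44127356/319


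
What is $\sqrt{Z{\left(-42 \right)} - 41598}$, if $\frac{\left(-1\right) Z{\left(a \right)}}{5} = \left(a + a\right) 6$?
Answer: $3 i \sqrt{4342} \approx 197.68 i$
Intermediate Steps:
$Z{\left(a \right)} = - 60 a$ ($Z{\left(a \right)} = - 5 \left(a + a\right) 6 = - 5 \cdot 2 a 6 = - 5 \cdot 12 a = - 60 a$)
$\sqrt{Z{\left(-42 \right)} - 41598} = \sqrt{\left(-60\right) \left(-42\right) - 41598} = \sqrt{2520 - 41598} = \sqrt{-39078} = 3 i \sqrt{4342}$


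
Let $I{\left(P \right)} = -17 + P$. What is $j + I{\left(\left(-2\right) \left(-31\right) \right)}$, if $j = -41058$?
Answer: $-41013$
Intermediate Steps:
$j + I{\left(\left(-2\right) \left(-31\right) \right)} = -41058 - -45 = -41058 + \left(-17 + 62\right) = -41058 + 45 = -41013$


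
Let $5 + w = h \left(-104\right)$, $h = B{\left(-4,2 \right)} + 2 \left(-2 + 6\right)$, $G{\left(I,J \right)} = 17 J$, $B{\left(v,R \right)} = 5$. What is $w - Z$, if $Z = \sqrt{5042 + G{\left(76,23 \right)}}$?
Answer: $-1357 - \sqrt{5433} \approx -1430.7$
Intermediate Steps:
$h = 13$ ($h = 5 + 2 \left(-2 + 6\right) = 5 + 2 \cdot 4 = 5 + 8 = 13$)
$Z = \sqrt{5433}$ ($Z = \sqrt{5042 + 17 \cdot 23} = \sqrt{5042 + 391} = \sqrt{5433} \approx 73.709$)
$w = -1357$ ($w = -5 + 13 \left(-104\right) = -5 - 1352 = -1357$)
$w - Z = -1357 - \sqrt{5433}$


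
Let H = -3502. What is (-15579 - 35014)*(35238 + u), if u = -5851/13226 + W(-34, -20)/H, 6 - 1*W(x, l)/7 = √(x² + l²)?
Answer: -2428632635221589/1362278 - 354151*√389/1751 ≈ -1.7828e+9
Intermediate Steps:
W(x, l) = 42 - 7*√(l² + x²) (W(x, l) = 42 - 7*√(x² + l²) = 42 - 7*√(l² + x²))
u = -618991/1362278 + 7*√389/1751 (u = -5851/13226 + (42 - 7*√((-20)² + (-34)²))/(-3502) = -5851*1/13226 + (42 - 7*√(400 + 1156))*(-1/3502) = -5851/13226 + (42 - 14*√389)*(-1/3502) = -5851/13226 + (-21/1751 + 7*√389/1751) = -618991/1362278 + 7*√389/1751 ≈ -0.37553)
(-15579 - 35014)*(35238 + u) = (-15579 - 35014)*(35238 + (-618991/1362278 + 7*√389/1751)) = -50593*(48003333173/1362278 + 7*√389/1751) = -2428632635221589/1362278 - 354151*√389/1751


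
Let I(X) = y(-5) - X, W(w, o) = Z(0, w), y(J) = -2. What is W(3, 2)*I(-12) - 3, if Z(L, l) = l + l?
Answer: 57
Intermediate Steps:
Z(L, l) = 2*l
W(w, o) = 2*w
I(X) = -2 - X
W(3, 2)*I(-12) - 3 = (2*3)*(-2 - 1*(-12)) - 3 = 6*(-2 + 12) - 3 = 6*10 - 3 = 60 - 3 = 57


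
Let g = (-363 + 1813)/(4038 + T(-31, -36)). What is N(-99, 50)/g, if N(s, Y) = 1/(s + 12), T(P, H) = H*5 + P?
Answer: -3827/126150 ≈ -0.030337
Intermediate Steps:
T(P, H) = P + 5*H (T(P, H) = 5*H + P = P + 5*H)
N(s, Y) = 1/(12 + s)
g = 1450/3827 (g = (-363 + 1813)/(4038 + (-31 + 5*(-36))) = 1450/(4038 + (-31 - 180)) = 1450/(4038 - 211) = 1450/3827 ≈ 0.37889)
N(-99, 50)/g = 1/((12 - 99)*(1450/3827)) = (3827/1450)/(-87) = -1/87*3827/1450 = -3827/126150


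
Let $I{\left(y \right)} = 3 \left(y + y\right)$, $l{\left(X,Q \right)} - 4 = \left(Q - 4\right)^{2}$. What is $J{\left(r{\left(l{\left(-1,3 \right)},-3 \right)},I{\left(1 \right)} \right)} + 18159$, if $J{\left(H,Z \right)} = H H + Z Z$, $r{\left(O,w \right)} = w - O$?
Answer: $18259$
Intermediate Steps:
$l{\left(X,Q \right)} = 4 + \left(-4 + Q\right)^{2}$ ($l{\left(X,Q \right)} = 4 + \left(Q - 4\right)^{2} = 4 + \left(-4 + Q\right)^{2}$)
$I{\left(y \right)} = 6 y$ ($I{\left(y \right)} = 3 \cdot 2 y = 6 y$)
$J{\left(H,Z \right)} = H^{2} + Z^{2}$
$J{\left(r{\left(l{\left(-1,3 \right)},-3 \right)},I{\left(1 \right)} \right)} + 18159 = \left(\left(-3 - \left(4 + \left(-4 + 3\right)^{2}\right)\right)^{2} + \left(6 \cdot 1\right)^{2}\right) + 18159 = \left(\left(-3 - \left(4 + \left(-1\right)^{2}\right)\right)^{2} + 6^{2}\right) + 18159 = \left(\left(-3 - \left(4 + 1\right)\right)^{2} + 36\right) + 18159 = \left(\left(-3 - 5\right)^{2} + 36\right) + 18159 = \left(\left(-8\right)^{2} + 36\right) + 18159 = \left(64 + 36\right) + 18159 = 100 + 18159 = 18259$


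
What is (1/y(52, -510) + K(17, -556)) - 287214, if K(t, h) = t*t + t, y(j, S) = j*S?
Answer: -7608800161/26520 ≈ -2.8691e+5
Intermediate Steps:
y(j, S) = S*j
K(t, h) = t + t² (K(t, h) = t² + t = t + t²)
(1/y(52, -510) + K(17, -556)) - 287214 = (1/(-510*52) + 17*(1 + 17)) - 287214 = (1/(-26520) + 17*18) - 287214 = (-1/26520 + 306) - 287214 = 8115119/26520 - 287214 = -7608800161/26520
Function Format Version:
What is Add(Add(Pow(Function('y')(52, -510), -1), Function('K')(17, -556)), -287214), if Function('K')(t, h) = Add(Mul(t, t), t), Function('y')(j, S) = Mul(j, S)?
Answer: Rational(-7608800161, 26520) ≈ -2.8691e+5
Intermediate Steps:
Function('y')(j, S) = Mul(S, j)
Function('K')(t, h) = Add(t, Pow(t, 2)) (Function('K')(t, h) = Add(Pow(t, 2), t) = Add(t, Pow(t, 2)))
Add(Add(Pow(Function('y')(52, -510), -1), Function('K')(17, -556)), -287214) = Add(Add(Pow(Mul(-510, 52), -1), Mul(17, Add(1, 17))), -287214) = Add(Add(Pow(-26520, -1), Mul(17, 18)), -287214) = Add(Add(Rational(-1, 26520), 306), -287214) = Add(Rational(8115119, 26520), -287214) = Rational(-7608800161, 26520)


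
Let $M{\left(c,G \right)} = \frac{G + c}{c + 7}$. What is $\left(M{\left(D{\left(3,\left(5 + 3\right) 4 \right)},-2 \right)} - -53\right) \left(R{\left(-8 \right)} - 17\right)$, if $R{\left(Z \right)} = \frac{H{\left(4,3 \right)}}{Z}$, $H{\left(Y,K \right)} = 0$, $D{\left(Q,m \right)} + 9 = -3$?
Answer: $- \frac{4743}{5} \approx -948.6$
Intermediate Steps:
$D{\left(Q,m \right)} = -12$ ($D{\left(Q,m \right)} = -9 - 3 = -12$)
$M{\left(c,G \right)} = \frac{G + c}{7 + c}$
$R{\left(Z \right)} = 0$ ($R{\left(Z \right)} = \frac{0}{Z} = 0$)
$\left(M{\left(D{\left(3,\left(5 + 3\right) 4 \right)},-2 \right)} - -53\right) \left(R{\left(-8 \right)} - 17\right) = \left(\frac{-2 - 12}{7 - 12} - -53\right) \left(0 - 17\right) = \left(\frac{1}{-5} \left(-14\right) + 53\right) \left(-17\right) = \left(\left(- \frac{1}{5}\right) \left(-14\right) + 53\right) \left(-17\right) = \left(\frac{14}{5} + 53\right) \left(-17\right) = \frac{279}{5} \left(-17\right) = - \frac{4743}{5}$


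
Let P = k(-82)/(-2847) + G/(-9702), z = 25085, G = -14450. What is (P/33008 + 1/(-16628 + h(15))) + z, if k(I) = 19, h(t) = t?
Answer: 31662767520174857497/1262219156446248 ≈ 25085.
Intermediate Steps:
P = 6825802/4603599 (P = 19/(-2847) - 14450/(-9702) = 19*(-1/2847) - 14450*(-1/9702) = -19/2847 + 7225/4851 = 6825802/4603599 ≈ 1.4827)
(P/33008 + 1/(-16628 + h(15))) + z = ((6825802/4603599)/33008 + 1/(-16628 + 15)) + 25085 = ((6825802/4603599)*(1/33008) + 1/(-16613)) + 25085 = (3412901/75977797896 - 1/16613) + 25085 = -19279273583/1262219156446248 + 25085 = 31662767520174857497/1262219156446248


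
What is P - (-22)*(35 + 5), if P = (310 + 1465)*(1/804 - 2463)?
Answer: -3514238005/804 ≈ -4.3709e+6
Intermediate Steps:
P = -3514945525/804 (P = 1775*(1/804 - 2463) = 1775*(-1980251/804) = -3514945525/804 ≈ -4.3718e+6)
P - (-22)*(35 + 5) = -3514945525/804 - (-22)*(35 + 5) = -3514945525/804 - (-22)*40 = -3514945525/804 - 1*(-880) = -3514945525/804 + 880 = -3514238005/804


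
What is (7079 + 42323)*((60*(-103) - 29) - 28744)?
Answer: -1726748106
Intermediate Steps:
(7079 + 42323)*((60*(-103) - 29) - 28744) = 49402*((-6180 - 29) - 28744) = 49402*(-6209 - 28744) = 49402*(-34953) = -1726748106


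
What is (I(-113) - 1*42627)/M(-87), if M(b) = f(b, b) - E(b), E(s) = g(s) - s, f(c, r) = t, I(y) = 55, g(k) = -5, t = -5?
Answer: 1468/3 ≈ 489.33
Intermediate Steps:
f(c, r) = -5
E(s) = -5 - s
M(b) = b (M(b) = -5 - (-5 - b) = -5 + (5 + b) = b)
(I(-113) - 1*42627)/M(-87) = (55 - 1*42627)/(-87) = (55 - 42627)*(-1/87) = -42572*(-1/87) = 1468/3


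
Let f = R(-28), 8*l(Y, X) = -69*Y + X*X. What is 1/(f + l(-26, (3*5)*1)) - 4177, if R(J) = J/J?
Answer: -8466771/2027 ≈ -4177.0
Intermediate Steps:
l(Y, X) = -69*Y/8 + X²/8 (l(Y, X) = (-69*Y + X*X)/8 = (-69*Y + X²)/8 = (X² - 69*Y)/8 = -69*Y/8 + X²/8)
R(J) = 1
f = 1
1/(f + l(-26, (3*5)*1)) - 4177 = 1/(1 + (-69/8*(-26) + ((3*5)*1)²/8)) - 4177 = 1/(1 + (897/4 + (15*1)²/8)) - 4177 = 1/(1 + (897/4 + (⅛)*15²)) - 4177 = 1/(1 + (897/4 + (⅛)*225)) - 4177 = 1/(1 + (897/4 + 225/8)) - 4177 = 1/(1 + 2019/8) - 4177 = 1/(2027/8) - 4177 = 8/2027 - 4177 = -8466771/2027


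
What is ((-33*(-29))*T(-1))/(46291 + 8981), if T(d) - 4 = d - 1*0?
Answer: 957/18424 ≈ 0.051943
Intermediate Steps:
T(d) = 4 + d (T(d) = 4 + (d - 1*0) = 4 + (d + 0) = 4 + d)
((-33*(-29))*T(-1))/(46291 + 8981) = ((-33*(-29))*(4 - 1))/(46291 + 8981) = (957*3)/55272 = 2871*(1/55272) = 957/18424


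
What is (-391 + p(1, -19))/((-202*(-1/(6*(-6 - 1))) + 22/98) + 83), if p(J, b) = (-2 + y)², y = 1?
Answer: -57330/11527 ≈ -4.9735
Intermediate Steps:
p(J, b) = 1 (p(J, b) = (-2 + 1)² = (-1)² = 1)
(-391 + p(1, -19))/((-202*(-1/(6*(-6 - 1))) + 22/98) + 83) = (-391 + 1)/((-202*(-1/(6*(-6 - 1))) + 22/98) + 83) = -390/((-202/((-7*(-6))) + 22*(1/98)) + 83) = -390/((-202/42 + 11/49) + 83) = -390/((-202*1/42 + 11/49) + 83) = -390/((-101/21 + 11/49) + 83) = -390/(-674/147 + 83) = -390/11527/147 = -390*147/11527 = -57330/11527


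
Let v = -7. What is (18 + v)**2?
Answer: 121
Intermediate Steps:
(18 + v)**2 = (18 - 7)**2 = 11**2 = 121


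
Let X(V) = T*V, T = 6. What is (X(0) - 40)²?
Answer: 1600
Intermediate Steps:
X(V) = 6*V
(X(0) - 40)² = (6*0 - 40)² = (0 - 40)² = (-40)² = 1600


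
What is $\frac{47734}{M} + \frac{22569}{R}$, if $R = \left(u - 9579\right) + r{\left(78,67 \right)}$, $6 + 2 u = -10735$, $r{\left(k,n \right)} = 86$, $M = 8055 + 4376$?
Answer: $\frac{285959380}{123178779} \approx 2.3215$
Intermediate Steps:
$M = 12431$
$u = - \frac{10741}{2}$ ($u = -3 + \frac{1}{2} \left(-10735\right) = -3 - \frac{10735}{2} = - \frac{10741}{2} \approx -5370.5$)
$R = - \frac{29727}{2}$ ($R = \left(- \frac{10741}{2} - 9579\right) + 86 = - \frac{29899}{2} + 86 = - \frac{29727}{2} \approx -14864.0$)
$\frac{47734}{M} + \frac{22569}{R} = \frac{47734}{12431} + \frac{22569}{- \frac{29727}{2}} = 47734 \cdot \frac{1}{12431} + 22569 \left(- \frac{2}{29727}\right) = \frac{47734}{12431} - \frac{15046}{9909} = \frac{285959380}{123178779}$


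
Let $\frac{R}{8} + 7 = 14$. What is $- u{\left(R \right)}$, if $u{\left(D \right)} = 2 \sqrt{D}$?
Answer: $- 4 \sqrt{14} \approx -14.967$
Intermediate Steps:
$R = 56$ ($R = -56 + 8 \cdot 14 = -56 + 112 = 56$)
$- u{\left(R \right)} = - 2 \sqrt{56} = - 2 \cdot 2 \sqrt{14} = - 4 \sqrt{14}$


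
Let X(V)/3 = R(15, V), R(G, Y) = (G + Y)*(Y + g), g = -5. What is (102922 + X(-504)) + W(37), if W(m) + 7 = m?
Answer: 849655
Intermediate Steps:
W(m) = -7 + m
R(G, Y) = (-5 + Y)*(G + Y) (R(G, Y) = (G + Y)*(Y - 5) = (G + Y)*(-5 + Y) = (-5 + Y)*(G + Y))
X(V) = -225 + 3*V**2 + 30*V (X(V) = 3*(V**2 - 5*15 - 5*V + 15*V) = 3*(V**2 - 75 - 5*V + 15*V) = 3*(-75 + V**2 + 10*V) = -225 + 3*V**2 + 30*V)
(102922 + X(-504)) + W(37) = (102922 + (-225 + 3*(-504)**2 + 30*(-504))) + (-7 + 37) = (102922 + (-225 + 3*254016 - 15120)) + 30 = (102922 + (-225 + 762048 - 15120)) + 30 = (102922 + 746703) + 30 = 849625 + 30 = 849655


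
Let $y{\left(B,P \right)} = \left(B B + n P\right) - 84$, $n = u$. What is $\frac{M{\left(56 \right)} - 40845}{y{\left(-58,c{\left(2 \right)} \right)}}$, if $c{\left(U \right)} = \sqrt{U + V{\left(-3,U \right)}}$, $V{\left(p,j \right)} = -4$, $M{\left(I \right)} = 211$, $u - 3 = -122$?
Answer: $- \frac{66639760}{5393361} - \frac{2417723 i \sqrt{2}}{5393361} \approx -12.356 - 0.63396 i$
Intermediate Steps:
$u = -119$ ($u = 3 - 122 = -119$)
$n = -119$
$c{\left(U \right)} = \sqrt{-4 + U}$ ($c{\left(U \right)} = \sqrt{U - 4} = \sqrt{-4 + U}$)
$y{\left(B,P \right)} = -84 + B^{2} - 119 P$ ($y{\left(B,P \right)} = \left(B B - 119 P\right) - 84 = \left(B^{2} - 119 P\right) - 84 = -84 + B^{2} - 119 P$)
$\frac{M{\left(56 \right)} - 40845}{y{\left(-58,c{\left(2 \right)} \right)}} = \frac{211 - 40845}{-84 + \left(-58\right)^{2} - 119 \sqrt{-4 + 2}} = - \frac{40634}{-84 + 3364 - 119 \sqrt{-2}} = - \frac{40634}{-84 + 3364 - 119 i \sqrt{2}} = - \frac{40634}{3280 - 119 i \sqrt{2}}$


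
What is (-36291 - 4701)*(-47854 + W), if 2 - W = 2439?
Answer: 2061528672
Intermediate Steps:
W = -2437 (W = 2 - 1*2439 = 2 - 2439 = -2437)
(-36291 - 4701)*(-47854 + W) = (-36291 - 4701)*(-47854 - 2437) = -40992*(-50291) = 2061528672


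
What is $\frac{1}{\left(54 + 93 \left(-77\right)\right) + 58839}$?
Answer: $\frac{1}{51732} \approx 1.933 \cdot 10^{-5}$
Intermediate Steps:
$\frac{1}{\left(54 + 93 \left(-77\right)\right) + 58839} = \frac{1}{\left(54 - 7161\right) + 58839} = \frac{1}{-7107 + 58839} = \frac{1}{51732}$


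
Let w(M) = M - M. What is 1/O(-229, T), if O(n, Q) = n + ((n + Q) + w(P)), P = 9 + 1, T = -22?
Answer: -1/480 ≈ -0.0020833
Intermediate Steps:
P = 10
w(M) = 0
O(n, Q) = Q + 2*n (O(n, Q) = n + ((n + Q) + 0) = n + ((Q + n) + 0) = n + (Q + n) = Q + 2*n)
1/O(-229, T) = 1/(-22 + 2*(-229)) = 1/(-22 - 458) = 1/(-480) = -1/480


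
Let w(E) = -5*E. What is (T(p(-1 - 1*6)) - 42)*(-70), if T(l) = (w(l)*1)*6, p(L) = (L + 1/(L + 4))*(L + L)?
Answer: 218540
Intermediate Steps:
p(L) = 2*L*(L + 1/(4 + L)) (p(L) = (L + 1/(4 + L))*(2*L) = 2*L*(L + 1/(4 + L)))
T(l) = -30*l (T(l) = (-5*l*1)*6 = -5*l*6 = -30*l)
(T(p(-1 - 1*6)) - 42)*(-70) = (-60*(-1 - 1*6)*(1 + (-1 - 1*6)² + 4*(-1 - 1*6))/(4 + (-1 - 1*6)) - 42)*(-70) = (-60*(-1 - 6)*(1 + (-1 - 6)² + 4*(-1 - 6))/(4 + (-1 - 6)) - 42)*(-70) = (-60*(-7)*(1 + (-7)² + 4*(-7))/(4 - 7) - 42)*(-70) = (-60*(-7)*(1 + 49 - 28)/(-3) - 42)*(-70) = (-60*(-7)*(-1)*22/3 - 42)*(-70) = (-30*308/3 - 42)*(-70) = (-3080 - 42)*(-70) = -3122*(-70) = 218540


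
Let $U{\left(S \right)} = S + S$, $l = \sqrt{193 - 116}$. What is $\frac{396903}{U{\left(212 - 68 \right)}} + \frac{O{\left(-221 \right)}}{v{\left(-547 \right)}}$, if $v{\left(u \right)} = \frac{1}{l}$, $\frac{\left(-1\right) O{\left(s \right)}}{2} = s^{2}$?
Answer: $\frac{132301}{96} - 97682 \sqrt{77} \approx -8.5578 \cdot 10^{5}$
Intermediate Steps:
$O{\left(s \right)} = - 2 s^{2}$
$l = \sqrt{77} \approx 8.775$
$U{\left(S \right)} = 2 S$
$v{\left(u \right)} = \frac{\sqrt{77}}{77}$ ($v{\left(u \right)} = \frac{1}{\sqrt{77}} = \frac{\sqrt{77}}{77}$)
$\frac{396903}{U{\left(212 - 68 \right)}} + \frac{O{\left(-221 \right)}}{v{\left(-547 \right)}} = \frac{396903}{2 \left(212 - 68\right)} + \frac{\left(-2\right) \left(-221\right)^{2}}{\frac{1}{77} \sqrt{77}} = \frac{396903}{2 \cdot 144} + \left(-2\right) 48841 \sqrt{77} = \frac{396903}{288} - 97682 \sqrt{77} = 396903 \cdot \frac{1}{288} - 97682 \sqrt{77} = \frac{132301}{96} - 97682 \sqrt{77}$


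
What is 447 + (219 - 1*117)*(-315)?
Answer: -31683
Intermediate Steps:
447 + (219 - 1*117)*(-315) = 447 + (219 - 117)*(-315) = 447 + 102*(-315) = 447 - 32130 = -31683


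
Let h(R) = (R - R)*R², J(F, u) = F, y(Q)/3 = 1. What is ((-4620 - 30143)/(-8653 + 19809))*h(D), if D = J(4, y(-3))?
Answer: 0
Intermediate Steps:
y(Q) = 3 (y(Q) = 3*1 = 3)
D = 4
h(R) = 0 (h(R) = 0*R² = 0)
((-4620 - 30143)/(-8653 + 19809))*h(D) = ((-4620 - 30143)/(-8653 + 19809))*0 = -34763/11156*0 = 0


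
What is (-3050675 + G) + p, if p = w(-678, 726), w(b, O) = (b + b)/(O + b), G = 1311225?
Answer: -6957913/4 ≈ -1.7395e+6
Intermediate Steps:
w(b, O) = 2*b/(O + b) (w(b, O) = (2*b)/(O + b) = 2*b/(O + b))
p = -113/4 (p = 2*(-678)/(726 - 678) = 2*(-678)/48 = 2*(-678)*(1/48) = -113/4 ≈ -28.250)
(-3050675 + G) + p = (-3050675 + 1311225) - 113/4 = -1739450 - 113/4 = -6957913/4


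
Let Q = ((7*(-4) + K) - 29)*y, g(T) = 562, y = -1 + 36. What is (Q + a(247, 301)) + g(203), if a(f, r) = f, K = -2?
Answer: -1256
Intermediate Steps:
y = 35
Q = -2065 (Q = ((7*(-4) - 2) - 29)*35 = ((-28 - 2) - 29)*35 = (-30 - 29)*35 = -59*35 = -2065)
(Q + a(247, 301)) + g(203) = (-2065 + 247) + 562 = -1818 + 562 = -1256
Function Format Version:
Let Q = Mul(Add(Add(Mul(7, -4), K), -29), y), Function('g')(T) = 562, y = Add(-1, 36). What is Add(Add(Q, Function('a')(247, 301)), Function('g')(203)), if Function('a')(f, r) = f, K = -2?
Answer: -1256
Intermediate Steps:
y = 35
Q = -2065 (Q = Mul(Add(Add(Mul(7, -4), -2), -29), 35) = Mul(Add(Add(-28, -2), -29), 35) = Mul(Add(-30, -29), 35) = Mul(-59, 35) = -2065)
Add(Add(Q, Function('a')(247, 301)), Function('g')(203)) = Add(Add(-2065, 247), 562) = Add(-1818, 562) = -1256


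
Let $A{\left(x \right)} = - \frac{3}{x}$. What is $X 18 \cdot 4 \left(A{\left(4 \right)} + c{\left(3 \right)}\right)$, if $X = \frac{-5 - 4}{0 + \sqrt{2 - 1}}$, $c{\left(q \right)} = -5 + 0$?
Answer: $3726$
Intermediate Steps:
$c{\left(q \right)} = -5$
$X = -9$ ($X = - \frac{9}{0 + \sqrt{1}} = - \frac{9}{0 + 1} = - \frac{9}{1} = \left(-9\right) 1 = -9$)
$X 18 \cdot 4 \left(A{\left(4 \right)} + c{\left(3 \right)}\right) = \left(-9\right) 18 \cdot 4 \left(- \frac{3}{4} - 5\right) = - 162 \cdot 4 \left(\left(-3\right) \frac{1}{4} - 5\right) = - 162 \cdot 4 \left(- \frac{3}{4} - 5\right) = - 162 \cdot 4 \left(- \frac{23}{4}\right) = \left(-162\right) \left(-23\right) = 3726$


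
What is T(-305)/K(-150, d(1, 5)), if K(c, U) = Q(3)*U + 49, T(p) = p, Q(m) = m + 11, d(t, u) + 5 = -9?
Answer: 305/147 ≈ 2.0748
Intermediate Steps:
d(t, u) = -14 (d(t, u) = -5 - 9 = -14)
Q(m) = 11 + m
K(c, U) = 49 + 14*U (K(c, U) = (11 + 3)*U + 49 = 14*U + 49 = 49 + 14*U)
T(-305)/K(-150, d(1, 5)) = -305/(49 + 14*(-14)) = -305/(49 - 196) = -305/(-147) = -305*(-1/147) = 305/147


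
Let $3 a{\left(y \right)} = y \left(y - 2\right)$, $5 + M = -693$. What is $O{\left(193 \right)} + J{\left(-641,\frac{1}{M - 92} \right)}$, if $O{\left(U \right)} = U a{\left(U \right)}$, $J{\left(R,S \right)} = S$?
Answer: $\frac{5620501607}{2370} \approx 2.3715 \cdot 10^{6}$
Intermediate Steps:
$M = -698$ ($M = -5 - 693 = -698$)
$a{\left(y \right)} = \frac{y \left(-2 + y\right)}{3}$ ($a{\left(y \right)} = \frac{y \left(y - 2\right)}{3} = \frac{y \left(-2 + y\right)}{3}$)
$O{\left(U \right)} = \frac{U^{2} \left(-2 + U\right)}{3}$ ($O{\left(U \right)} = U \frac{U \left(-2 + U\right)}{3} = \frac{U^{2} \left(-2 + U\right)}{3}$)
$O{\left(193 \right)} + J{\left(-641,\frac{1}{M - 92} \right)} = \frac{193^{2} \left(-2 + 193\right)}{3} + \frac{1}{-698 - 92} = \frac{1}{3} \cdot 37249 \cdot 191 + \frac{1}{-790} = \frac{7114559}{3} - \frac{1}{790} = \frac{5620501607}{2370}$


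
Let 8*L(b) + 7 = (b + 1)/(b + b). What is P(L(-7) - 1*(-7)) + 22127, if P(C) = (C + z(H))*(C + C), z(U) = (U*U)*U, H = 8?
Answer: 11183841/392 ≈ 28530.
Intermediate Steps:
L(b) = -7/8 + (1 + b)/(16*b) (L(b) = -7/8 + ((b + 1)/(b + b))/8 = -7/8 + ((1 + b)/((2*b)))/8 = -7/8 + ((1 + b)*(1/(2*b)))/8 = -7/8 + ((1 + b)/(2*b))/8 = -7/8 + (1 + b)/(16*b))
z(U) = U³ (z(U) = U²*U = U³)
P(C) = 2*C*(512 + C) (P(C) = (C + 8³)*(C + C) = (C + 512)*(2*C) = (512 + C)*(2*C) = 2*C*(512 + C))
P(L(-7) - 1*(-7)) + 22127 = 2*((1/16)*(1 - 13*(-7))/(-7) - 1*(-7))*(512 + ((1/16)*(1 - 13*(-7))/(-7) - 1*(-7))) + 22127 = 2*((1/16)*(-⅐)*(1 + 91) + 7)*(512 + ((1/16)*(-⅐)*(1 + 91) + 7)) + 22127 = 2*((1/16)*(-⅐)*92 + 7)*(512 + ((1/16)*(-⅐)*92 + 7)) + 22127 = 2*(-23/28 + 7)*(512 + (-23/28 + 7)) + 22127 = 2*(173/28)*(512 + 173/28) + 22127 = 2*(173/28)*(14509/28) + 22127 = 2510057/392 + 22127 = 11183841/392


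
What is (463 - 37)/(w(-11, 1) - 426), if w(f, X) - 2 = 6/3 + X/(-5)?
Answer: -2130/2111 ≈ -1.0090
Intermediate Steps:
w(f, X) = 4 - X/5 (w(f, X) = 2 + (6/3 + X/(-5)) = 2 + (6*(⅓) + X*(-⅕)) = 2 + (2 - X/5) = 4 - X/5)
(463 - 37)/(w(-11, 1) - 426) = (463 - 37)/((4 - ⅕*1) - 426) = 426/((4 - ⅕) - 426) = 426/(19/5 - 426) = 426/(-2111/5) = 426*(-5/2111) = -2130/2111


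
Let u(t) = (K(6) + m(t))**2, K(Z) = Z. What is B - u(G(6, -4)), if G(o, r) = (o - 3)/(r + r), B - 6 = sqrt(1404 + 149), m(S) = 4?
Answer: -94 + sqrt(1553) ≈ -54.592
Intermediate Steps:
B = 6 + sqrt(1553) (B = 6 + sqrt(1404 + 149) = 6 + sqrt(1553) ≈ 45.408)
G(o, r) = (-3 + o)/(2*r) (G(o, r) = (-3 + o)/((2*r)) = (-3 + o)*(1/(2*r)) = (-3 + o)/(2*r))
u(t) = 100 (u(t) = (6 + 4)**2 = 10**2 = 100)
B - u(G(6, -4)) = (6 + sqrt(1553)) - 1*100 = (6 + sqrt(1553)) - 100 = -94 + sqrt(1553)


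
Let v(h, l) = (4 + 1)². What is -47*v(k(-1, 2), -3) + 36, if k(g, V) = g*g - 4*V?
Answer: -1139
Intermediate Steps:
k(g, V) = g² - 4*V
v(h, l) = 25 (v(h, l) = 5² = 25)
-47*v(k(-1, 2), -3) + 36 = -47*25 + 36 = -1175 + 36 = -1139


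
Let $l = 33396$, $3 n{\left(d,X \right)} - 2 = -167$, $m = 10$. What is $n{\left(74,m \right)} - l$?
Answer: $-33451$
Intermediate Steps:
$n{\left(d,X \right)} = -55$ ($n{\left(d,X \right)} = \frac{2}{3} + \frac{1}{3} \left(-167\right) = \frac{2}{3} - \frac{167}{3} = -55$)
$n{\left(74,m \right)} - l = -55 - 33396 = -33451$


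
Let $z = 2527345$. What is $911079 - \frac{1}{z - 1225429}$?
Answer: $\frac{1186148327363}{1301916} \approx 9.1108 \cdot 10^{5}$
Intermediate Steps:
$911079 - \frac{1}{z - 1225429} = 911079 - \frac{1}{2527345 - 1225429} = 911079 - \frac{1}{1301916} = \frac{1186148327363}{1301916}$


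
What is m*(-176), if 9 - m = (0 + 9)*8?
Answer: 11088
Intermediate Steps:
m = -63 (m = 9 - (0 + 9)*8 = 9 - 9*8 = 9 - 1*72 = 9 - 72 = -63)
m*(-176) = -63*(-176) = 11088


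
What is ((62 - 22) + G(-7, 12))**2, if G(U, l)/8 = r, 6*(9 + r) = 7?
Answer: 4624/9 ≈ 513.78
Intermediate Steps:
r = -47/6 (r = -9 + (1/6)*7 = -9 + 7/6 = -47/6 ≈ -7.8333)
G(U, l) = -188/3 (G(U, l) = 8*(-47/6) = -188/3)
((62 - 22) + G(-7, 12))**2 = ((62 - 22) - 188/3)**2 = (40 - 188/3)**2 = (-68/3)**2 = 4624/9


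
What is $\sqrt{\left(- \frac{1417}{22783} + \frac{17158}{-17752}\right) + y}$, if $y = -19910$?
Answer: $\frac{11 i \sqrt{1682305035652173373}}{101110954} \approx 141.11 i$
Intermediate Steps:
$\sqrt{\left(- \frac{1417}{22783} + \frac{17158}{-17752}\right) + y} = \sqrt{\left(- \frac{1417}{22783} + \frac{17158}{-17752}\right) - 19910} = \sqrt{\left(\left(-1417\right) \frac{1}{22783} + 17158 \left(- \frac{1}{17752}\right)\right) - 19910} = \sqrt{\left(- \frac{1417}{22783} - \frac{8579}{8876}\right) - 19910} = \sqrt{- \frac{208032649}{202221908} - 19910} = \sqrt{- \frac{4026446220929}{202221908}} = \frac{11 i \sqrt{1682305035652173373}}{101110954}$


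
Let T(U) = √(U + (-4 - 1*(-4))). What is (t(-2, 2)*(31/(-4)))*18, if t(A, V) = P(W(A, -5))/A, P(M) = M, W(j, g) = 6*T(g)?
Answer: 837*I*√5/2 ≈ 935.79*I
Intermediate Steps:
T(U) = √U (T(U) = √(U + (-4 + 4)) = √(U + 0) = √U)
W(j, g) = 6*√g
t(A, V) = 6*I*√5/A (t(A, V) = (6*√(-5))/A = (6*(I*√5))/A = (6*I*√5)/A = 6*I*√5/A)
(t(-2, 2)*(31/(-4)))*18 = ((6*I*√5/(-2))*(31/(-4)))*18 = ((6*I*√5*(-½))*(31*(-¼)))*18 = (-3*I*√5*(-31/4))*18 = (93*I*√5/4)*18 = 837*I*√5/2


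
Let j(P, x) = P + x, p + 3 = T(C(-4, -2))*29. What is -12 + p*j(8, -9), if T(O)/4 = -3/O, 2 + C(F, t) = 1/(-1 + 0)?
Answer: -125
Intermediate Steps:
C(F, t) = -3 (C(F, t) = -2 + 1/(-1 + 0) = -2 + 1/(-1) = -2 - 1 = -3)
T(O) = -12/O (T(O) = 4*(-3/O) = -12/O)
p = 113 (p = -3 - 12/(-3)*29 = -3 - 12*(-1/3)*29 = -3 + 4*29 = -3 + 116 = 113)
-12 + p*j(8, -9) = -12 + 113*(8 - 9) = -12 + 113*(-1) = -12 - 113 = -125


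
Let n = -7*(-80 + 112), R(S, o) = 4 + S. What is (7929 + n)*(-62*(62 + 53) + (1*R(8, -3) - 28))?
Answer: -55059930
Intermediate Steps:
n = -224 (n = -7*32 = -224)
(7929 + n)*(-62*(62 + 53) + (1*R(8, -3) - 28)) = (7929 - 224)*(-62*(62 + 53) + (1*(4 + 8) - 28)) = 7705*(-62*115 + (1*12 - 28)) = 7705*(-7130 + (12 - 28)) = 7705*(-7130 - 16) = 7705*(-7146) = -55059930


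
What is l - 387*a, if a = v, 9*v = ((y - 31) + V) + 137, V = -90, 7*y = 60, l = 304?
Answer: -5268/7 ≈ -752.57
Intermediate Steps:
y = 60/7 (y = (⅐)*60 = 60/7 ≈ 8.5714)
v = 172/63 (v = (((60/7 - 31) - 90) + 137)/9 = ((-157/7 - 90) + 137)/9 = (-787/7 + 137)/9 = (⅑)*(172/7) = 172/63 ≈ 2.7302)
a = 172/63 ≈ 2.7302
l - 387*a = 304 - 387*172/63 = 304 - 7396/7 = -5268/7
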